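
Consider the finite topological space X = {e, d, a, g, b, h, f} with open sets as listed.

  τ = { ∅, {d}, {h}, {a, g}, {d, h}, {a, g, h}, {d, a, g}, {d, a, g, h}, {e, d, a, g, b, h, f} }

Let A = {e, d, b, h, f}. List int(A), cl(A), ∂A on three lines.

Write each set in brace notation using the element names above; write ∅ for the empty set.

int(A) = {d, h}
cl(A)  = {e, d, b, h, f}
∂A     = {e, b, f}

U open, U⊆A: ∅, {d}, {h}, {d, h}. int(A) = ⋃ = {d, h}
X∖A={a, g}, int(X∖A)={a, g}, hence cl(A)={e, d, b, h, f}
∂A: remove int from cl → {e, b, f}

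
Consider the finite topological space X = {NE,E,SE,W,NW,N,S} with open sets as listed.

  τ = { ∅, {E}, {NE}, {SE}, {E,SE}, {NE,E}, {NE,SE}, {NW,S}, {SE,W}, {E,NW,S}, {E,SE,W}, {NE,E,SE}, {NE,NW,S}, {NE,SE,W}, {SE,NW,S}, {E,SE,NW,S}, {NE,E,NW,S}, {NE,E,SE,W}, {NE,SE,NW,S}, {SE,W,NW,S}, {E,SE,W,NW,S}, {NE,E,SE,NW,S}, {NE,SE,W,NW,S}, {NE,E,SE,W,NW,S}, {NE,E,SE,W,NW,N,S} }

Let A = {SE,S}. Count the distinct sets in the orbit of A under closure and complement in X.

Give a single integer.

12

closure: X∖int(X∖A) = X∖{NE,E} = {SE,W,NW,N,S}
Let k=closure and c=complement:
  1. A     = {SE,S}
  2. kA    = {SE,W,NW,N,S}
  3. cA    = {NE,E,W,NW,N}
  4. ckA   = {NE,E}
  5. kcA   = {NE,E,W,NW,N,S}
  6. kckA  = {NE,E,N}
  7. ckcA  = {SE}
  8. ckckA = {SE,W,NW,S}
  9. kckcA = {SE,W,N}
  10. ckckcA = {NE,E,NW,S}
  11. kckckcA = {NE,E,NW,N,S}
  12. ckckckcA = {SE,W}
— saturated at 12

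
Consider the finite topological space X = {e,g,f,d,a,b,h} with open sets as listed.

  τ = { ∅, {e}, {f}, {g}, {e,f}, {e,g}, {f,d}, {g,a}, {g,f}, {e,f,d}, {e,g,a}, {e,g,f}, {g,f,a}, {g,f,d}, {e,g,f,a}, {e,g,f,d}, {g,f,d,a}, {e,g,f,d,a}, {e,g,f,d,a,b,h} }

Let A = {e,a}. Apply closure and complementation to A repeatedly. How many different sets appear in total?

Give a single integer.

8

complement {g,f,d,b,h}; its interior {g,f,d}; cl(A) = X∖{g,f,d} = {e,a,b,h}
With k = closure, c = complement:
  1. A     = {e,a}
  2. kA    = {e,a,b,h}
  3. cA    = {g,f,d,b,h}
  4. ckA   = {g,f,d}
  5. kcA   = {g,f,d,a,b,h}
  6. ckcA  = {e}
  7. kckcA = {e,b,h}
  8. ckckcA = {g,f,d,a}
k, c of each give nothing new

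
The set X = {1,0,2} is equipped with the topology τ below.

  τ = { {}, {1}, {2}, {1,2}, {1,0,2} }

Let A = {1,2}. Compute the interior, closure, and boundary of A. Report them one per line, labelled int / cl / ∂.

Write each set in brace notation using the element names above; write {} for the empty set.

int(A) = {1,2}
cl(A)  = {1,0,2}
∂A     = {0}

U open, U⊆A: {}, {2}, {1}, {1,2}. int(A) = ⋃ = {1,2}
X∖A={0}, int(X∖A)={}, hence cl(A)={1,0,2}
∂A: remove int from cl → {0}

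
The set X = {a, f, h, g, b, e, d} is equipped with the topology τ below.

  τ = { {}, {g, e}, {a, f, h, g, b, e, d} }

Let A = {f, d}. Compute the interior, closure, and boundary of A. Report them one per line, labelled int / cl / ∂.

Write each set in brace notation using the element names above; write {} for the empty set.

open subsets of A: {}; so int(A) = {}
closure: X∖int(X∖A) = X∖{g, e} = {a, f, h, b, d}
∂A = {a, f, h, b, d} minus {} = {a, f, h, b, d}

int(A) = {}
cl(A)  = {a, f, h, b, d}
∂A     = {a, f, h, b, d}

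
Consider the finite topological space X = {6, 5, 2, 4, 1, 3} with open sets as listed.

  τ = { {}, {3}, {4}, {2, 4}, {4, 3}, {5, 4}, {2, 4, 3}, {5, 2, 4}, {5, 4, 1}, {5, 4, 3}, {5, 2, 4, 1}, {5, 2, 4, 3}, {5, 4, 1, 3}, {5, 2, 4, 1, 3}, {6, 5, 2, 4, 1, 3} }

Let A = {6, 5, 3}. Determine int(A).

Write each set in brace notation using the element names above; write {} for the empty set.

open subsets of A: {}, {3}; so int(A) = {3}

{3}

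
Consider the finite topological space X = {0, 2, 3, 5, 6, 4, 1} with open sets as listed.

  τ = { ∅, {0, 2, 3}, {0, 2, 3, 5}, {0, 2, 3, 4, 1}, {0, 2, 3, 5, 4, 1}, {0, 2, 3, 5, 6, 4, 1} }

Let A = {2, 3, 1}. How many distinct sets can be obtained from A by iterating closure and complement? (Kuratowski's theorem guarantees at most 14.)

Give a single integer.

complement {0, 5, 6, 4}; its interior ∅; cl(A) = X∖∅ = {0, 2, 3, 5, 6, 4, 1}
With k = closure, c = complement:
  1. A     = {2, 3, 1}
  2. kA    = {0, 2, 3, 5, 6, 4, 1}
  3. cA    = {0, 5, 6, 4}
  4. ckA   = ∅
k, c of each give nothing new

4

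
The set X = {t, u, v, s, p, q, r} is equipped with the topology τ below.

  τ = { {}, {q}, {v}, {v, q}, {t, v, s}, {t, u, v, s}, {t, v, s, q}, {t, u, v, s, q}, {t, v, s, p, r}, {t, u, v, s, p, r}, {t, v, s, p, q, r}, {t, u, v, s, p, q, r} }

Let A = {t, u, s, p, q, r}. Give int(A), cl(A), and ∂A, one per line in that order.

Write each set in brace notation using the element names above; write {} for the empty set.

interior: largest open inside A is {q} (from {}, {q})
cl via duality: int({v}) = {v}, so X∖{v} = {t, u, s, p, q, r}
cl∖int = {t, u, s, p, r}

int(A) = {q}
cl(A)  = {t, u, s, p, q, r}
∂A     = {t, u, s, p, r}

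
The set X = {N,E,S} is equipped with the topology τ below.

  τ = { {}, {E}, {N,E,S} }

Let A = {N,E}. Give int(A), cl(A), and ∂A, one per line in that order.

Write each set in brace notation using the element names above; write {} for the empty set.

int(A) = {E}
cl(A)  = {N,E,S}
∂A     = {N,S}

interior: largest open inside A is {E} (from {}, {E})
cl via duality: int({S}) = {}, so X∖{} = {N,E,S}
cl∖int = {N,S}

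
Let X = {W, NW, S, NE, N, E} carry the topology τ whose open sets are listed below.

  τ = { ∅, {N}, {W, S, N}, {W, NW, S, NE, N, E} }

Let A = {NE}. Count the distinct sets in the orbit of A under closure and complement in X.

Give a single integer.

cl via duality: int({W, NW, S, N, E}) = {W, S, N}, so X∖{W, S, N} = {NW, NE, E}
Write k for closure, c for complement:
  1. A     = {NE}
  2. kA    = {NW, NE, E}
  3. cA    = {W, NW, S, N, E}
  4. ckA   = {W, S, N}
  5. kcA   = {W, NW, S, NE, N, E}
  6. ckcA  = ∅
applying k or c yields no new set

6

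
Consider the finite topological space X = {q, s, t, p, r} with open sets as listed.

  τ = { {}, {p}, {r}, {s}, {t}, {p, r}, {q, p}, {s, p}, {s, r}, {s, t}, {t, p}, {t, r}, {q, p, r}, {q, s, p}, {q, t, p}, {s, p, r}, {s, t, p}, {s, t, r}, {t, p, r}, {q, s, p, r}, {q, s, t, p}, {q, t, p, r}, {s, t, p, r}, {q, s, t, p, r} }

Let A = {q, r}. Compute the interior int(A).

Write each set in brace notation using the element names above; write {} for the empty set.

interior: largest open inside A is {r} (from {}, {r})

{r}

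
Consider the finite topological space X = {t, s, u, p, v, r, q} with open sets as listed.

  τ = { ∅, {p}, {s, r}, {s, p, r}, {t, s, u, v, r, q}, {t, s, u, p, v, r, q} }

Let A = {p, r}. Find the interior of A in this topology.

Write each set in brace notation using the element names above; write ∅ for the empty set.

{p}

interior: largest open inside A is {p} (from ∅, {p})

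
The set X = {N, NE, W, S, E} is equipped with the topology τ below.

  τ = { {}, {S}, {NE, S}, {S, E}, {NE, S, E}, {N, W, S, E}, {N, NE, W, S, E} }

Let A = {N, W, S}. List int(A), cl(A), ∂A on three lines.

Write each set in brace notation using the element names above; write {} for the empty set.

int(A) = {S}
cl(A)  = {N, NE, W, S, E}
∂A     = {N, NE, W, E}

opens ⊆ A: {}, {S}; union → int = {S}
complement {NE, E}; its interior {}; cl(A) = X∖{} = {N, NE, W, S, E}
boundary = {N, NE, W, S, E} ∖ {S} = {N, NE, W, E}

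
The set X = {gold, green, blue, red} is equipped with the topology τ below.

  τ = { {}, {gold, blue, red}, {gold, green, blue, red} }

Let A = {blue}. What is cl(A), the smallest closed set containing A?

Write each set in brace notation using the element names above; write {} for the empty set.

{gold, green, blue, red}

complement {gold, green, red}; its interior {}; cl(A) = X∖{} = {gold, green, blue, red}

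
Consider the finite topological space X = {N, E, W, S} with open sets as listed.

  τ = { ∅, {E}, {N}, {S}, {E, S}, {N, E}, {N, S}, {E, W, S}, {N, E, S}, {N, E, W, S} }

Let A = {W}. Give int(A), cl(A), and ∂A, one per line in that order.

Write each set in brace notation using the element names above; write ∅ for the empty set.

int(A) = ∅
cl(A)  = {W}
∂A     = {W}

interior: largest open inside A is ∅ (from ∅)
cl via duality: int({N, E, S}) = {N, E, S}, so X∖{N, E, S} = {W}
cl∖int = {W}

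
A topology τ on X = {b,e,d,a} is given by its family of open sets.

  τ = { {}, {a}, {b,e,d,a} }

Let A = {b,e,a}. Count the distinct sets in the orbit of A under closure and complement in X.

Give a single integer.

6

cl via duality: int({d}) = {}, so X∖{} = {b,e,d,a}
Write k for closure, c for complement:
  1. A     = {b,e,a}
  2. kA    = {b,e,d,a}
  3. cA    = {d}
  4. ckA   = {}
  5. kcA   = {b,e,d}
  6. ckcA  = {a}
applying k or c yields no new set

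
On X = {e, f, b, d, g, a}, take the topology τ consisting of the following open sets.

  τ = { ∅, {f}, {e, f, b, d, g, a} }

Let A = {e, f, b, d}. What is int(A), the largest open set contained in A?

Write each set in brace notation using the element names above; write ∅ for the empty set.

{f}

U open, U⊆A: ∅, {f}. int(A) = ⋃ = {f}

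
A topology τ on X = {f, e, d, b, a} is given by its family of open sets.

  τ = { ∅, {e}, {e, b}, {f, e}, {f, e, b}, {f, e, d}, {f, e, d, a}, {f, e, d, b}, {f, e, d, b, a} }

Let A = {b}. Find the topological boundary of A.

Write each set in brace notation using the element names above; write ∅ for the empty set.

U open, U⊆A: ∅. int(A) = ⋃ = ∅
X∖A={f, e, d, a}, int(X∖A)={f, e, d, a}, hence cl(A)={b}
∂A: remove int from cl → {b}

{b}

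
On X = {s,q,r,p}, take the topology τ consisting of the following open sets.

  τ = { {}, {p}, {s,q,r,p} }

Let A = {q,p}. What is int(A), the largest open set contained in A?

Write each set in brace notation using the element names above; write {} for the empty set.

interior: largest open inside A is {p} (from {}, {p})

{p}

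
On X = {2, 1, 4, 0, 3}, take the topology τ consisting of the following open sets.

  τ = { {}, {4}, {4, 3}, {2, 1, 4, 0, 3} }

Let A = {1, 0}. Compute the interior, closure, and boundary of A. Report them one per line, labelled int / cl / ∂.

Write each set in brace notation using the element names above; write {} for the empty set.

int(A) = {}
cl(A)  = {2, 1, 0}
∂A     = {2, 1, 0}

open subsets of A: {}; so int(A) = {}
closure: X∖int(X∖A) = X∖{4, 3} = {2, 1, 0}
∂A = {2, 1, 0} minus {} = {2, 1, 0}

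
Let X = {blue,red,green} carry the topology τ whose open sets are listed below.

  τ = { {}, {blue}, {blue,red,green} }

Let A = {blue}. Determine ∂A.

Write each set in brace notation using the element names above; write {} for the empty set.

interior: largest open inside A is {blue} (from {}, {blue})
cl via duality: int({red,green}) = {}, so X∖{} = {blue,red,green}
cl∖int = {red,green}

{red,green}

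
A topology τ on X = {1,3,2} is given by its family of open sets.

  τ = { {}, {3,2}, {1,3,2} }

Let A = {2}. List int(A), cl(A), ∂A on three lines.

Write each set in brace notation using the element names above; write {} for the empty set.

opens ⊆ A: {}; union → int = {}
complement {1,3}; its interior {}; cl(A) = X∖{} = {1,3,2}
boundary = {1,3,2} ∖ {} = {1,3,2}

int(A) = {}
cl(A)  = {1,3,2}
∂A     = {1,3,2}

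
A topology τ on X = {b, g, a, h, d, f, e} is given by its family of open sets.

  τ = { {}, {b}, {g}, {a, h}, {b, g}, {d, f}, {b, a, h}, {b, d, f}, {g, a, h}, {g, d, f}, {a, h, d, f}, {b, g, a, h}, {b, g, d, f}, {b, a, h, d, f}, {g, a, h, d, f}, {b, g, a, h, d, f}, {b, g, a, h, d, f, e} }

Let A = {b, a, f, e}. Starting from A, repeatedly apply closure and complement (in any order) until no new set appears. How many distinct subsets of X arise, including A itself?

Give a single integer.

10

complement {g, h, d}; its interior {g}; cl(A) = X∖{g} = {b, a, h, d, f, e}
With k = closure, c = complement:
  1. A     = {b, a, f, e}
  2. kA    = {b, a, h, d, f, e}
  3. cA    = {g, h, d}
  4. ckA   = {g}
  5. kcA   = {g, a, h, d, f, e}
  6. kckA  = {g, e}
  7. ckcA  = {b}
  8. ckckA = {b, a, h, d, f}
  9. kckcA = {b, e}
  10. ckckcA = {g, a, h, d, f}
k, c of each give nothing new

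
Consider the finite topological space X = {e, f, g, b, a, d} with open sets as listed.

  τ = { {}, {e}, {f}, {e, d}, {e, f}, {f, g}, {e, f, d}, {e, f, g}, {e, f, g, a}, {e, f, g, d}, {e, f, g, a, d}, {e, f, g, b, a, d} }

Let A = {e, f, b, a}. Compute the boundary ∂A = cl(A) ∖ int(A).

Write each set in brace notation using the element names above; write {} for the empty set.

{g, b, a, d}

opens ⊆ A: {}, {f}, {e}, {e, f}; union → int = {e, f}
complement {g, d}; its interior {}; cl(A) = X∖{} = {e, f, g, b, a, d}
boundary = {e, f, g, b, a, d} ∖ {e, f} = {g, b, a, d}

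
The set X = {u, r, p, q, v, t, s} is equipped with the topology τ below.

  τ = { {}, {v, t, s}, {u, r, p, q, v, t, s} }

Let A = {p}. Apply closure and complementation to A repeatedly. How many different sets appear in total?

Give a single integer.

closure: X∖int(X∖A) = X∖{v, t, s} = {u, r, p, q}
Let k=closure and c=complement:
  1. A     = {p}
  2. kA    = {u, r, p, q}
  3. cA    = {u, r, q, v, t, s}
  4. ckA   = {v, t, s}
  5. kcA   = {u, r, p, q, v, t, s}
  6. ckcA  = {}
— saturated at 6

6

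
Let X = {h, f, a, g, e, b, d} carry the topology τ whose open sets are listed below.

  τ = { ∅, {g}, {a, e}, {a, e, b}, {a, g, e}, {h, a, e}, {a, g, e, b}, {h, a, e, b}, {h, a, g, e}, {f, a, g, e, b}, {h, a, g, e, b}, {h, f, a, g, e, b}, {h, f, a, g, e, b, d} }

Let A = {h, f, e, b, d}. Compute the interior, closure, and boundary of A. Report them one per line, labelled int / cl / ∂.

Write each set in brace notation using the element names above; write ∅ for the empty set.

int(A) = ∅
cl(A)  = {h, f, a, e, b, d}
∂A     = {h, f, a, e, b, d}

opens ⊆ A: ∅; union → int = ∅
complement {a, g}; its interior {g}; cl(A) = X∖{g} = {h, f, a, e, b, d}
boundary = {h, f, a, e, b, d} ∖ ∅ = {h, f, a, e, b, d}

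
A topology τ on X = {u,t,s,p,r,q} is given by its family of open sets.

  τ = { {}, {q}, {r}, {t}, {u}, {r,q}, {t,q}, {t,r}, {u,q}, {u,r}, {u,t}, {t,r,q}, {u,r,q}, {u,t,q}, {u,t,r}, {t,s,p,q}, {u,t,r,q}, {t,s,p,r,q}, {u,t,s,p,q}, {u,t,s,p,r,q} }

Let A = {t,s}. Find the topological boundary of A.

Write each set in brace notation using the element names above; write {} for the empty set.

{s,p}

open subsets of A: {}, {t}; so int(A) = {t}
closure: X∖int(X∖A) = X∖{u,r,q} = {t,s,p}
∂A = {t,s,p} minus {t} = {s,p}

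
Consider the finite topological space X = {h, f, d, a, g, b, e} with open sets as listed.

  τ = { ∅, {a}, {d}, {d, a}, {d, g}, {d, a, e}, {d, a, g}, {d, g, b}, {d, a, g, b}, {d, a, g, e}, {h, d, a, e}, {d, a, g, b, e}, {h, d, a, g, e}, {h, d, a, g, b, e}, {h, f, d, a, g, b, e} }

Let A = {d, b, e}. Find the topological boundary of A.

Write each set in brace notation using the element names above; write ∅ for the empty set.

opens ⊆ A: ∅, {d}; union → int = {d}
complement {h, f, a, g}; its interior {a}; cl(A) = X∖{a} = {h, f, d, g, b, e}
boundary = {h, f, d, g, b, e} ∖ {d} = {h, f, g, b, e}

{h, f, g, b, e}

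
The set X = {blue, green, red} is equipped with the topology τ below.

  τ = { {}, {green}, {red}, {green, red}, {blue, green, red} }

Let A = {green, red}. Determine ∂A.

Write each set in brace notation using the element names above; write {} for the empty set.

opens ⊆ A: {}, {red}, {green}, {green, red}; union → int = {green, red}
complement {blue}; its interior {}; cl(A) = X∖{} = {blue, green, red}
boundary = {blue, green, red} ∖ {green, red} = {blue}

{blue}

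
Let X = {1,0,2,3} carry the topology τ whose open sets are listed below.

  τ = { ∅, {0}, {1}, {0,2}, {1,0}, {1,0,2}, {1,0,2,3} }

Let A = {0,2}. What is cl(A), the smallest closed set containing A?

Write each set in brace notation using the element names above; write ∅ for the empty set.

cl via duality: int({1,3}) = {1}, so X∖{1} = {0,2,3}

{0,2,3}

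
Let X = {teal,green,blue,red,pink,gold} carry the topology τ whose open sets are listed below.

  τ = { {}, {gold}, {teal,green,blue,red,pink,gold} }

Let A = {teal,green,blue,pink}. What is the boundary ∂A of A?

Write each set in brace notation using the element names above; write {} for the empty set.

{teal,green,blue,red,pink}

U open, U⊆A: {}. int(A) = ⋃ = {}
X∖A={red,gold}, int(X∖A)={gold}, hence cl(A)={teal,green,blue,red,pink}
∂A: remove int from cl → {teal,green,blue,red,pink}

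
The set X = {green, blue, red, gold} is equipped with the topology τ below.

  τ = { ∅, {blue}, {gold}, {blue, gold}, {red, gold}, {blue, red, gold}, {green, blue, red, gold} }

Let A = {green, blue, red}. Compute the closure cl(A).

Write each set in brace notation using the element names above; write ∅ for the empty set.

closure: X∖int(X∖A) = X∖{gold} = {green, blue, red}

{green, blue, red}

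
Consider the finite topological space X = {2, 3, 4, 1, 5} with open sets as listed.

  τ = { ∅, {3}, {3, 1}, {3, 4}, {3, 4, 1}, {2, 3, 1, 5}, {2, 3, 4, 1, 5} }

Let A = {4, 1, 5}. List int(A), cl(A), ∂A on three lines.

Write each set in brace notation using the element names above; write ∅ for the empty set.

open subsets of A: ∅; so int(A) = ∅
closure: X∖int(X∖A) = X∖{3} = {2, 4, 1, 5}
∂A = {2, 4, 1, 5} minus ∅ = {2, 4, 1, 5}

int(A) = ∅
cl(A)  = {2, 4, 1, 5}
∂A     = {2, 4, 1, 5}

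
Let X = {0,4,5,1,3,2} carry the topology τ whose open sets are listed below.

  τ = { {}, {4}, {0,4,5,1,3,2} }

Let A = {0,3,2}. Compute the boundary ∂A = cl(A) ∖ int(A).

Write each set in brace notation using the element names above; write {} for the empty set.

{0,5,1,3,2}

open subsets of A: {}; so int(A) = {}
closure: X∖int(X∖A) = X∖{4} = {0,5,1,3,2}
∂A = {0,5,1,3,2} minus {} = {0,5,1,3,2}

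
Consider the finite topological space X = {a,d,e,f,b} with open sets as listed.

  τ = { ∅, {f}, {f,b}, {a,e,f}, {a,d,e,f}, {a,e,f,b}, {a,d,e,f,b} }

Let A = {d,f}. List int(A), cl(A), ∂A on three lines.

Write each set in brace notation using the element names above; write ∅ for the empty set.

U open, U⊆A: ∅, {f}. int(A) = ⋃ = {f}
X∖A={a,e,b}, int(X∖A)=∅, hence cl(A)={a,d,e,f,b}
∂A: remove int from cl → {a,d,e,b}

int(A) = {f}
cl(A)  = {a,d,e,f,b}
∂A     = {a,d,e,b}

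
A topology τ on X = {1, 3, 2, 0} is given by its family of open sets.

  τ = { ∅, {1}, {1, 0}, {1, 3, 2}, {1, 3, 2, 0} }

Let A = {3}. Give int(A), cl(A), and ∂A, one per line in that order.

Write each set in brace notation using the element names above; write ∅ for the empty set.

interior: largest open inside A is ∅ (from ∅)
cl via duality: int({1, 2, 0}) = {1, 0}, so X∖{1, 0} = {3, 2}
cl∖int = {3, 2}

int(A) = ∅
cl(A)  = {3, 2}
∂A     = {3, 2}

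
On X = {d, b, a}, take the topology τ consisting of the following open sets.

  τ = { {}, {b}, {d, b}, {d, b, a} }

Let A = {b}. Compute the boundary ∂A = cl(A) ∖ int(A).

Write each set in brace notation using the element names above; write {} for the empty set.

{d, a}

open subsets of A: {}, {b}; so int(A) = {b}
closure: X∖int(X∖A) = X∖{} = {d, b, a}
∂A = {d, b, a} minus {b} = {d, a}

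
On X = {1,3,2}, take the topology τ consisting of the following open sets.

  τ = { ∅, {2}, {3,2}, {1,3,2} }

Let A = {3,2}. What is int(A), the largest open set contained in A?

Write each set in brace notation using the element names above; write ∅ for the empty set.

opens ⊆ A: ∅, {2}, {3,2}; union → int = {3,2}

{3,2}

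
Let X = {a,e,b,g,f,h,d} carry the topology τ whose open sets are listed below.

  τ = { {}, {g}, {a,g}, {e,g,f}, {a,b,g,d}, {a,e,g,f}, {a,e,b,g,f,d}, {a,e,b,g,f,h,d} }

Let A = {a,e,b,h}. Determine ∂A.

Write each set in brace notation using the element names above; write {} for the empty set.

U open, U⊆A: {}. int(A) = ⋃ = {}
X∖A={g,f,d}, int(X∖A)={g}, hence cl(A)={a,e,b,f,h,d}
∂A: remove int from cl → {a,e,b,f,h,d}

{a,e,b,f,h,d}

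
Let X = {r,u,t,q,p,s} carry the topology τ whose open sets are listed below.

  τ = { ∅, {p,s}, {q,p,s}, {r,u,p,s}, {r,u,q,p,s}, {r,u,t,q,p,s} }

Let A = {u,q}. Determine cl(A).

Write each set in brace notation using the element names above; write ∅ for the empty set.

{r,u,t,q}

X∖A={r,t,p,s}, int(X∖A)={p,s}, hence cl(A)={r,u,t,q}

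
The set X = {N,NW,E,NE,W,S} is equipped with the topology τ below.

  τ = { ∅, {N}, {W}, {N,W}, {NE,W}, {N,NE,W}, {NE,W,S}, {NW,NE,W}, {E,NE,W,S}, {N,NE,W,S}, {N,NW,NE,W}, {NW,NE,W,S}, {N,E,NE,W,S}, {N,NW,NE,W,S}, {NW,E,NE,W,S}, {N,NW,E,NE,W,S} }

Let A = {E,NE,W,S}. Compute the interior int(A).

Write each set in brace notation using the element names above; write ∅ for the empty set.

opens ⊆ A: ∅, {W}, {NE,W}, {NE,W,S}, {E,NE,W,S}; union → int = {E,NE,W,S}

{E,NE,W,S}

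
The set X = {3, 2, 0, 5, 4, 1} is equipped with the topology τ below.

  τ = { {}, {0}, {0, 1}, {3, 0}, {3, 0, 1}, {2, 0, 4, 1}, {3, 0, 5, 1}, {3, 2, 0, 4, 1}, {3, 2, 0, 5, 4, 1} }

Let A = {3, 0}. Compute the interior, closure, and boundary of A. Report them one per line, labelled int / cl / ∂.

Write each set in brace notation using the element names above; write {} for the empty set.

U open, U⊆A: {}, {0}, {3, 0}. int(A) = ⋃ = {3, 0}
X∖A={2, 5, 4, 1}, int(X∖A)={}, hence cl(A)={3, 2, 0, 5, 4, 1}
∂A: remove int from cl → {2, 5, 4, 1}

int(A) = {3, 0}
cl(A)  = {3, 2, 0, 5, 4, 1}
∂A     = {2, 5, 4, 1}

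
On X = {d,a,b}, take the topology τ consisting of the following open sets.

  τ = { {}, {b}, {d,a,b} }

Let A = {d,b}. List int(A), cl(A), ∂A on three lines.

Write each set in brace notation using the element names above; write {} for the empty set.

opens ⊆ A: {}, {b}; union → int = {b}
complement {a}; its interior {}; cl(A) = X∖{} = {d,a,b}
boundary = {d,a,b} ∖ {b} = {d,a}

int(A) = {b}
cl(A)  = {d,a,b}
∂A     = {d,a}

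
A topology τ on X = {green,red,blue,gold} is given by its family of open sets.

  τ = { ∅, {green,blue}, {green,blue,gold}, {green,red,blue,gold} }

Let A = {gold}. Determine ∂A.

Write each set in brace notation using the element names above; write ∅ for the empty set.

open subsets of A: ∅; so int(A) = ∅
closure: X∖int(X∖A) = X∖{green,blue} = {red,gold}
∂A = {red,gold} minus ∅ = {red,gold}

{red,gold}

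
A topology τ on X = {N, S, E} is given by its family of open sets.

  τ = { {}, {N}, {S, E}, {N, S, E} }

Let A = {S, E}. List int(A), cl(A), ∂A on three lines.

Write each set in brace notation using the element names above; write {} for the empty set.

opens ⊆ A: {}, {S, E}; union → int = {S, E}
complement {N}; its interior {N}; cl(A) = X∖{N} = {S, E}
boundary = {S, E} ∖ {S, E} = {}

int(A) = {S, E}
cl(A)  = {S, E}
∂A     = {}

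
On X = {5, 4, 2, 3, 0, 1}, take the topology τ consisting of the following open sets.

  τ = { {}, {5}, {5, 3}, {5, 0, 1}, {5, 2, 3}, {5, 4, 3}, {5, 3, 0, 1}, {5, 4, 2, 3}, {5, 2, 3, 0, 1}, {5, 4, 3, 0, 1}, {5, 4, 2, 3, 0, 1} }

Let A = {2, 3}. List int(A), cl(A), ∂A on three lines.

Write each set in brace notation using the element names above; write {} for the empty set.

interior: largest open inside A is {} (from {})
cl via duality: int({5, 4, 0, 1}) = {5, 0, 1}, so X∖{5, 0, 1} = {4, 2, 3}
cl∖int = {4, 2, 3}

int(A) = {}
cl(A)  = {4, 2, 3}
∂A     = {4, 2, 3}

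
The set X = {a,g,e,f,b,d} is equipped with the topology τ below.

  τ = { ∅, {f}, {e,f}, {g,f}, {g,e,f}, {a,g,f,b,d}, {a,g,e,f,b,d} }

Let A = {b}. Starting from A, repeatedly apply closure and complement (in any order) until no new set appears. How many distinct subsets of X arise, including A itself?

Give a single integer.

6

complement {a,g,e,f,d}; its interior {g,e,f}; cl(A) = X∖{g,e,f} = {a,b,d}
With k = closure, c = complement:
  1. A     = {b}
  2. kA    = {a,b,d}
  3. cA    = {a,g,e,f,d}
  4. ckA   = {g,e,f}
  5. kcA   = {a,g,e,f,b,d}
  6. ckcA  = ∅
k, c of each give nothing new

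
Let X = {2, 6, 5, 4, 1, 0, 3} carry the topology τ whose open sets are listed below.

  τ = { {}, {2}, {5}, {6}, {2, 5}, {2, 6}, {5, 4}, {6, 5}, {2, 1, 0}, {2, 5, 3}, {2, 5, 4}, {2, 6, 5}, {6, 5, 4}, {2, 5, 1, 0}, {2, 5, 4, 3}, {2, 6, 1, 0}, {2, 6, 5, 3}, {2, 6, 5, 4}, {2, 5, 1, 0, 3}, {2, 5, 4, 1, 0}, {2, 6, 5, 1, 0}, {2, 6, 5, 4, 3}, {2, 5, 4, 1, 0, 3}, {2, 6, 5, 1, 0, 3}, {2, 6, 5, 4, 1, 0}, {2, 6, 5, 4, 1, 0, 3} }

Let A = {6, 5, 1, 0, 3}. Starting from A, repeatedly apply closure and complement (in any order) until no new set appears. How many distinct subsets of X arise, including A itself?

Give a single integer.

10

X∖A={2, 4}, int(X∖A)={2}, hence cl(A)={6, 5, 4, 1, 0, 3}
Orbit (k=closure, c=complement):
  1. A     = {6, 5, 1, 0, 3}
  2. kA    = {6, 5, 4, 1, 0, 3}
  3. cA    = {2, 4}
  4. ckA   = {2}
  5. kcA   = {2, 4, 1, 0, 3}
  6. kckA  = {2, 1, 0, 3}
  7. ckcA  = {6, 5}
  8. ckckA = {6, 5, 4}
  9. kckcA = {6, 5, 4, 3}
  10. ckckcA = {2, 1, 0}
(closed under both — stop)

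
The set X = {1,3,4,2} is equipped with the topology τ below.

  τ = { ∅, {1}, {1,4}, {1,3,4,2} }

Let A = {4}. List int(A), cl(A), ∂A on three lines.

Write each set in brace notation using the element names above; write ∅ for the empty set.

int(A) = ∅
cl(A)  = {3,4,2}
∂A     = {3,4,2}

interior: largest open inside A is ∅ (from ∅)
cl via duality: int({1,3,2}) = {1}, so X∖{1} = {3,4,2}
cl∖int = {3,4,2}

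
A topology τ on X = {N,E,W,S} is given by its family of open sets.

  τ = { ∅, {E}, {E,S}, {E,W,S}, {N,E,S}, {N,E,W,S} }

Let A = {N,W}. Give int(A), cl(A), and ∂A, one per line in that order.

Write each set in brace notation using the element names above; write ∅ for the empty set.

int(A) = ∅
cl(A)  = {N,W}
∂A     = {N,W}

opens ⊆ A: ∅; union → int = ∅
complement {E,S}; its interior {E,S}; cl(A) = X∖{E,S} = {N,W}
boundary = {N,W} ∖ ∅ = {N,W}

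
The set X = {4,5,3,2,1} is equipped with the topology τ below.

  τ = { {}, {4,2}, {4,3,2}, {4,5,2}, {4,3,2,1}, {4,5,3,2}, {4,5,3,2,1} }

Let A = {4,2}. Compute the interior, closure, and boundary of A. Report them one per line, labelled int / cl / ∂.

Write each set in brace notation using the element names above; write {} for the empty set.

int(A) = {4,2}
cl(A)  = {4,5,3,2,1}
∂A     = {5,3,1}

U open, U⊆A: {}, {4,2}. int(A) = ⋃ = {4,2}
X∖A={5,3,1}, int(X∖A)={}, hence cl(A)={4,5,3,2,1}
∂A: remove int from cl → {5,3,1}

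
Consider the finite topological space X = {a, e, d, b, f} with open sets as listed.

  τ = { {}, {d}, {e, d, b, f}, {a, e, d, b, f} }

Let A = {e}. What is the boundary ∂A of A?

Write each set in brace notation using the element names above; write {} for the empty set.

U open, U⊆A: {}. int(A) = ⋃ = {}
X∖A={a, d, b, f}, int(X∖A)={d}, hence cl(A)={a, e, b, f}
∂A: remove int from cl → {a, e, b, f}

{a, e, b, f}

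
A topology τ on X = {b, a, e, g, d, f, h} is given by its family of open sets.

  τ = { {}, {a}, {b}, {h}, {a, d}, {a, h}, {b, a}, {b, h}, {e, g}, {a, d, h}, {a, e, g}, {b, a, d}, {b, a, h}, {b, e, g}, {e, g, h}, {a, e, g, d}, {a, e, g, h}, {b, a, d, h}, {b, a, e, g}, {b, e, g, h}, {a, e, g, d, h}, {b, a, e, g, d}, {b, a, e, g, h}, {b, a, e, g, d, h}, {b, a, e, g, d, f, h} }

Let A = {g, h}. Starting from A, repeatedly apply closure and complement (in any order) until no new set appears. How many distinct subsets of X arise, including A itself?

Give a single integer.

closure: X∖int(X∖A) = X∖{b, a, d} = {e, g, f, h}
Let k=closure and c=complement:
  1. A     = {g, h}
  2. kA    = {e, g, f, h}
  3. cA    = {b, a, e, d, f}
  4. ckA   = {b, a, d}
  5. kcA   = {b, a, e, g, d, f}
  6. kckA  = {b, a, d, f}
  7. ckcA  = {h}
  8. ckckA = {e, g, h}
  9. kckcA = {f, h}
  10. ckckcA = {b, a, e, g, d}
— saturated at 10

10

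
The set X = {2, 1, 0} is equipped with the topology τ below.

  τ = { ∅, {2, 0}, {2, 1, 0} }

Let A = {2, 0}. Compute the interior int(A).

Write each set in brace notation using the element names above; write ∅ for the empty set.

opens ⊆ A: ∅, {2, 0}; union → int = {2, 0}

{2, 0}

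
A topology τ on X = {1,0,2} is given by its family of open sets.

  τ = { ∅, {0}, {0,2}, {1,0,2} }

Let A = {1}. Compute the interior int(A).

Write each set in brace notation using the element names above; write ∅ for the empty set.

∅

opens ⊆ A: ∅; union → int = ∅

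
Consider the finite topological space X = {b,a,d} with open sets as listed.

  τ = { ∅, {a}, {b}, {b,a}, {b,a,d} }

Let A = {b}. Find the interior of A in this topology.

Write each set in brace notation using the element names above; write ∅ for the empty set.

{b}

opens ⊆ A: ∅, {b}; union → int = {b}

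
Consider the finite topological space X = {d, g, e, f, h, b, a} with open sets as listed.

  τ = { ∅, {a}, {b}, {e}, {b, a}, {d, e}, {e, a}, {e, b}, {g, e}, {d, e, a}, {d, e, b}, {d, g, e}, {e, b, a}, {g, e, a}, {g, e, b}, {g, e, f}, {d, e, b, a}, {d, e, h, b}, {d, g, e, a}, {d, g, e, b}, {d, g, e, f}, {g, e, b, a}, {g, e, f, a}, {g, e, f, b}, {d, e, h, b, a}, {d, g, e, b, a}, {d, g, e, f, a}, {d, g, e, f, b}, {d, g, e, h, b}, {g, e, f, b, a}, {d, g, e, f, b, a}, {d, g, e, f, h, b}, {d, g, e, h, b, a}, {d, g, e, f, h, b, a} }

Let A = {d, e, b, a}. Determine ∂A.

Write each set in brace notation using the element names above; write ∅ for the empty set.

opens ⊆ A: ∅, {e}, {b}, {a}, {e, a}, {d, e}, {b, a}, {e, b}, {e, b, a}, {d, e, b}, {d, e, a}, {d, e, b, a}; union → int = {d, e, b, a}
complement {g, f, h}; its interior ∅; cl(A) = X∖∅ = {d, g, e, f, h, b, a}
boundary = {d, g, e, f, h, b, a} ∖ {d, e, b, a} = {g, f, h}

{g, f, h}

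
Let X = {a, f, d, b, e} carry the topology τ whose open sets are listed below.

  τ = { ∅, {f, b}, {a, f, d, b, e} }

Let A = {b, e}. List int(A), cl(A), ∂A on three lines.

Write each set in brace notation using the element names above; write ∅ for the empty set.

U open, U⊆A: ∅. int(A) = ⋃ = ∅
X∖A={a, f, d}, int(X∖A)=∅, hence cl(A)={a, f, d, b, e}
∂A: remove int from cl → {a, f, d, b, e}

int(A) = ∅
cl(A)  = {a, f, d, b, e}
∂A     = {a, f, d, b, e}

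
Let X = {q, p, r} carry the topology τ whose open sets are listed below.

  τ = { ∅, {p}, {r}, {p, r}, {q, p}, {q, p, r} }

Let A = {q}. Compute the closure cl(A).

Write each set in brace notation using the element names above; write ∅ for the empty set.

closure: X∖int(X∖A) = X∖{p, r} = {q}

{q}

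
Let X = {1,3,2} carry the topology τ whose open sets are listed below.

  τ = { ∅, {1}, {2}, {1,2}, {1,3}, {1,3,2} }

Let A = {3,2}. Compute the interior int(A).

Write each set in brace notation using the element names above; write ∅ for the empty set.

{2}

U open, U⊆A: ∅, {2}. int(A) = ⋃ = {2}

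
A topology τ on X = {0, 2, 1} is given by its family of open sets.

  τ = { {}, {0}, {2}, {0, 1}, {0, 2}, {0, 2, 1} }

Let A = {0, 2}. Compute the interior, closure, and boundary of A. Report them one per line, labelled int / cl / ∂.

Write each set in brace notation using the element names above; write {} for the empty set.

int(A) = {0, 2}
cl(A)  = {0, 2, 1}
∂A     = {1}

interior: largest open inside A is {0, 2} (from {}, {2}, {0}, {0, 2})
cl via duality: int({1}) = {}, so X∖{} = {0, 2, 1}
cl∖int = {1}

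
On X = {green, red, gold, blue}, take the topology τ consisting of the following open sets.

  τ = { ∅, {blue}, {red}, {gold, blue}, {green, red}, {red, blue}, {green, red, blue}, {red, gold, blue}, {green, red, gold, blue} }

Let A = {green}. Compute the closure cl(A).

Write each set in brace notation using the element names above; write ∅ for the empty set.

{green}

closure: X∖int(X∖A) = X∖{red, gold, blue} = {green}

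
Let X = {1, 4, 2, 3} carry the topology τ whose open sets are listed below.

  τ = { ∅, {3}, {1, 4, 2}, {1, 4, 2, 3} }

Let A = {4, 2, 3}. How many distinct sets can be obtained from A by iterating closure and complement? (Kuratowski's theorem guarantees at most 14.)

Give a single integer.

6

cl via duality: int({1}) = ∅, so X∖∅ = {1, 4, 2, 3}
Write k for closure, c for complement:
  1. A     = {4, 2, 3}
  2. kA    = {1, 4, 2, 3}
  3. cA    = {1}
  4. ckA   = ∅
  5. kcA   = {1, 4, 2}
  6. ckcA  = {3}
applying k or c yields no new set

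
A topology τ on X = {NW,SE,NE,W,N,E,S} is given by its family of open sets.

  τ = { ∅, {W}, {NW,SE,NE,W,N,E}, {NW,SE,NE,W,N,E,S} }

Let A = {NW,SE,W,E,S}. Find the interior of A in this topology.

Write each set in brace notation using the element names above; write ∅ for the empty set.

opens ⊆ A: ∅, {W}; union → int = {W}

{W}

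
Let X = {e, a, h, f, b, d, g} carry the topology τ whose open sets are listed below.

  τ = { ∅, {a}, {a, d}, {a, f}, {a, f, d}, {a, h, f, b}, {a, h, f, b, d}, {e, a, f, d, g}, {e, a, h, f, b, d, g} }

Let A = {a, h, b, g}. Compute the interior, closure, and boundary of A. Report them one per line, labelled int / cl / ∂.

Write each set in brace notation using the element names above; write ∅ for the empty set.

int(A) = {a}
cl(A)  = {e, a, h, f, b, d, g}
∂A     = {e, h, f, b, d, g}

opens ⊆ A: ∅, {a}; union → int = {a}
complement {e, f, d}; its interior ∅; cl(A) = X∖∅ = {e, a, h, f, b, d, g}
boundary = {e, a, h, f, b, d, g} ∖ {a} = {e, h, f, b, d, g}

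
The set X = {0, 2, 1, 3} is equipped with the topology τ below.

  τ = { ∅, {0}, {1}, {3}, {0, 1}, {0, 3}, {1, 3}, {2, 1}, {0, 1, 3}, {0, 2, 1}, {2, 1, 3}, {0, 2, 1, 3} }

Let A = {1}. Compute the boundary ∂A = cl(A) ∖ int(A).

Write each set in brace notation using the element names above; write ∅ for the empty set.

opens ⊆ A: ∅, {1}; union → int = {1}
complement {0, 2, 3}; its interior {0, 3}; cl(A) = X∖{0, 3} = {2, 1}
boundary = {2, 1} ∖ {1} = {2}

{2}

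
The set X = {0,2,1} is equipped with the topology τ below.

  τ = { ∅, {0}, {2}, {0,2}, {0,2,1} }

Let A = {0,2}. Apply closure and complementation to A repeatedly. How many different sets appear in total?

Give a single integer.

complement {1}; its interior ∅; cl(A) = X∖∅ = {0,2,1}
With k = closure, c = complement:
  1. A     = {0,2}
  2. kA    = {0,2,1}
  3. cA    = {1}
  4. ckA   = ∅
k, c of each give nothing new

4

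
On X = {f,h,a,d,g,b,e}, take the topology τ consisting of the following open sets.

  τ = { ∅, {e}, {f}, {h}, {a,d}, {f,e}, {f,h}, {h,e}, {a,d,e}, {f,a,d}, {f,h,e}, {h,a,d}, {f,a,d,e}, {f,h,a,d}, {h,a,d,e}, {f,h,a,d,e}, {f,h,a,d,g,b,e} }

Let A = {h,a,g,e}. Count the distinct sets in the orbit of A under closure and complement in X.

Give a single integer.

cl via duality: int({f,d,b}) = {f}, so X∖{f} = {h,a,d,g,b,e}
Write k for closure, c for complement:
  1. A     = {h,a,g,e}
  2. kA    = {h,a,d,g,b,e}
  3. cA    = {f,d,b}
  4. ckA   = {f}
  5. kcA   = {f,a,d,g,b}
  6. kckA  = {f,g,b}
  7. ckcA  = {h,e}
  8. ckckA = {h,a,d,e}
  9. kckcA = {h,g,b,e}
  10. ckckcA = {f,a,d}
applying k or c yields no new set

10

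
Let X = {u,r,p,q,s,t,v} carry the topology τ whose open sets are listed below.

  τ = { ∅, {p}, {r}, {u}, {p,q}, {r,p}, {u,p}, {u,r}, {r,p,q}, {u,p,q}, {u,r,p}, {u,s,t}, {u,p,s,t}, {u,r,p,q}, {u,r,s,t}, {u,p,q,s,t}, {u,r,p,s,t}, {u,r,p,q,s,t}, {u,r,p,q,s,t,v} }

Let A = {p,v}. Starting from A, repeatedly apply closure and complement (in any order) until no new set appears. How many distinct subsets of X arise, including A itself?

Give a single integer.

cl via duality: int({u,r,q,s,t}) = {u,r,s,t}, so X∖{u,r,s,t} = {p,q,v}
Write k for closure, c for complement:
  1. A     = {p,v}
  2. kA    = {p,q,v}
  3. cA    = {u,r,q,s,t}
  4. ckA   = {u,r,s,t}
  5. kcA   = {u,r,q,s,t,v}
  6. kckA  = {u,r,s,t,v}
  7. ckcA  = {p}
  8. ckckA = {p,q}
applying k or c yields no new set

8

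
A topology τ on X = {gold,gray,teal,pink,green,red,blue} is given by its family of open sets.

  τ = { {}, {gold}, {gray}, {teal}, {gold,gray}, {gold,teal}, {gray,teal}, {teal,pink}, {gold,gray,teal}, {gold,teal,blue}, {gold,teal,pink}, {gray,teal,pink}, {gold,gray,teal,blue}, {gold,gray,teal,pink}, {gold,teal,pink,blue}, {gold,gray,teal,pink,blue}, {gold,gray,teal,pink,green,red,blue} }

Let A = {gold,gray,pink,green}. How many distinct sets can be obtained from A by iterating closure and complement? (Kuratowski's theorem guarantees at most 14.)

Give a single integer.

closure: X∖int(X∖A) = X∖{teal} = {gold,gray,pink,green,red,blue}
Let k=closure and c=complement:
  1. A     = {gold,gray,pink,green}
  2. kA    = {gold,gray,pink,green,red,blue}
  3. cA    = {teal,red,blue}
  4. ckA   = {teal}
  5. kcA   = {teal,pink,green,red,blue}
  6. ckcA  = {gold,gray}
  7. kckcA = {gold,gray,green,red,blue}
  8. ckckcA = {teal,pink}
— saturated at 8

8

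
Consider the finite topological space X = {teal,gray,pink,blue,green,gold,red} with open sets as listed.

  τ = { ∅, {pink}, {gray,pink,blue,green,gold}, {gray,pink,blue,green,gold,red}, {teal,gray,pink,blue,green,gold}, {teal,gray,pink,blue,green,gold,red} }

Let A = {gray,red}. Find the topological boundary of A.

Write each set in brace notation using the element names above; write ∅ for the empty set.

interior: largest open inside A is ∅ (from ∅)
cl via duality: int({teal,pink,blue,green,gold}) = {pink}, so X∖{pink} = {teal,gray,blue,green,gold,red}
cl∖int = {teal,gray,blue,green,gold,red}

{teal,gray,blue,green,gold,red}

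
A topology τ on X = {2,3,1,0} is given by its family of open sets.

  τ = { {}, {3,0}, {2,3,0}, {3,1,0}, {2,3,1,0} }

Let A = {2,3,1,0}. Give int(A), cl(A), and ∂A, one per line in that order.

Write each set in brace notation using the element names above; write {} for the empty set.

U open, U⊆A: {}, {3,0}, {3,1,0}, {2,3,0}, {2,3,1,0}. int(A) = ⋃ = {2,3,1,0}
X∖A={}, int(X∖A)={}, hence cl(A)={2,3,1,0}
∂A: remove int from cl → {}

int(A) = {2,3,1,0}
cl(A)  = {2,3,1,0}
∂A     = {}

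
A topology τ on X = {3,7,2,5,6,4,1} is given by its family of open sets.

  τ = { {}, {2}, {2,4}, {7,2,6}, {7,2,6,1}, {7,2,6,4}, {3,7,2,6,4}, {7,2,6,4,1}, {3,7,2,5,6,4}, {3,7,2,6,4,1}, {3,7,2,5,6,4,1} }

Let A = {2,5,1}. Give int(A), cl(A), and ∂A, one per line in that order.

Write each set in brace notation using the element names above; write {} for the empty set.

int(A) = {2}
cl(A)  = {3,7,2,5,6,4,1}
∂A     = {3,7,5,6,4,1}

opens ⊆ A: {}, {2}; union → int = {2}
complement {3,7,6,4}; its interior {}; cl(A) = X∖{} = {3,7,2,5,6,4,1}
boundary = {3,7,2,5,6,4,1} ∖ {2} = {3,7,5,6,4,1}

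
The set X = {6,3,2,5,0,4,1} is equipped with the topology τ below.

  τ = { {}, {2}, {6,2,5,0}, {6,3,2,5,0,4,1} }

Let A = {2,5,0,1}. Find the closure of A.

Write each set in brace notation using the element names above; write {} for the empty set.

{6,3,2,5,0,4,1}

cl via duality: int({6,3,4}) = {}, so X∖{} = {6,3,2,5,0,4,1}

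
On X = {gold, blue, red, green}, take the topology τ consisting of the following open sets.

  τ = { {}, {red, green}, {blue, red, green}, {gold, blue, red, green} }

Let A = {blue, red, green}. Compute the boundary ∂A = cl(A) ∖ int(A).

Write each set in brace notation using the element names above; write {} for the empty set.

{gold}

U open, U⊆A: {}, {red, green}, {blue, red, green}. int(A) = ⋃ = {blue, red, green}
X∖A={gold}, int(X∖A)={}, hence cl(A)={gold, blue, red, green}
∂A: remove int from cl → {gold}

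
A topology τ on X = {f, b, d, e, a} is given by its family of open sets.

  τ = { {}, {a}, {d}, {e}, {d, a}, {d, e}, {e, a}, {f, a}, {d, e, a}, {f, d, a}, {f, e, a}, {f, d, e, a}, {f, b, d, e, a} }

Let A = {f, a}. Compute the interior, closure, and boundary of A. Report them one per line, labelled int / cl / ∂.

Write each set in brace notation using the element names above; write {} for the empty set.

int(A) = {f, a}
cl(A)  = {f, b, a}
∂A     = {b}

U open, U⊆A: {}, {a}, {f, a}. int(A) = ⋃ = {f, a}
X∖A={b, d, e}, int(X∖A)={d, e}, hence cl(A)={f, b, a}
∂A: remove int from cl → {b}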